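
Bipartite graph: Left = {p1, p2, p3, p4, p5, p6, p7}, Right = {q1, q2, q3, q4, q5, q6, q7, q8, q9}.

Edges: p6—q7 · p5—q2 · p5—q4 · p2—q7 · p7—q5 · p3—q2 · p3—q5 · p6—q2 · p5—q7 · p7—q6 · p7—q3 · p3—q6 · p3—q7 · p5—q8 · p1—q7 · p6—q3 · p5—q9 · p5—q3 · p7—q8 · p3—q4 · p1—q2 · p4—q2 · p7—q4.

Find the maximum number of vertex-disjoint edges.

A valid assignment of size 6: p1-q2, p2-q7, p3-q4, p5-q9, p6-q3, p7-q6.
The set {p1, p2, p4} has only 2 neighbours ({q2, q7}), so by Hall's theorem at most 6 of the 7 left vertices can be matched.

6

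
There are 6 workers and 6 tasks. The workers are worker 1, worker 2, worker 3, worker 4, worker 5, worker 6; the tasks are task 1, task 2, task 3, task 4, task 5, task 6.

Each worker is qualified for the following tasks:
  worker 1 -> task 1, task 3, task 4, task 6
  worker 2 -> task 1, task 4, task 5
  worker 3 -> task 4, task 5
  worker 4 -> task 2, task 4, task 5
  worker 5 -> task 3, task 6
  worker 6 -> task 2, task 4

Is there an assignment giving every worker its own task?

Yes

One maximum matching: worker 1–task 6, worker 2–task 1, worker 3–task 4, worker 4–task 5, worker 5–task 3, worker 6–task 2.
Every worker is matched, so this is a perfect matching.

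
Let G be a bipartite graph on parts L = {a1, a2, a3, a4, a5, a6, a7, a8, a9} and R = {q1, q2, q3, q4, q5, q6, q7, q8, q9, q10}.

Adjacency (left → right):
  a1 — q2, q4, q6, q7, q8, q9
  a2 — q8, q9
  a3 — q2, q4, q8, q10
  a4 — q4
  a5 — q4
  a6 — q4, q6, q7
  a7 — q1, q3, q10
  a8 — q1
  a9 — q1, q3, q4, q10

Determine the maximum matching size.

8

One maximum matching: a1–q9, a2–q8, a3–q2, a4–q4, a6–q6, a7–q3, a8–q1, a9–q10.
The set {a4, a5} has only 1 neighbour ({q4}), so by Hall's theorem at most 8 of the 9 left vertices can be matched.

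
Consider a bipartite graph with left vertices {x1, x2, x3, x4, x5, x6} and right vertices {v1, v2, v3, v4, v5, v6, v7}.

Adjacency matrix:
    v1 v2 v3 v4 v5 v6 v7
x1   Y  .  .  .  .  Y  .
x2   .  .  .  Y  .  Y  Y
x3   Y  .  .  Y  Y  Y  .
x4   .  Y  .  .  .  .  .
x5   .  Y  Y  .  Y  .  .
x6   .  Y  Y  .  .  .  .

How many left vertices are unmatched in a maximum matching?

0

One maximum matching: x1–v1, x2–v7, x3–v6, x4–v2, x5–v5, x6–v3.
This saturates every left vertex, so 6 is the maximum.
That matches 6 of the 6, leaving 0 unmatched; no matching can do better.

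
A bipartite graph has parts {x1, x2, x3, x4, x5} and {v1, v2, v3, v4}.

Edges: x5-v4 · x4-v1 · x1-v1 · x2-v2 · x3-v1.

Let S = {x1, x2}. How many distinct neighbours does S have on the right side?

The union of neighbours of {x1, x2} is {v1, v2}, which has 2 elements.
Since |N(S)| = 2 ≥ |S| = 2, Hall's condition holds for this subset.

2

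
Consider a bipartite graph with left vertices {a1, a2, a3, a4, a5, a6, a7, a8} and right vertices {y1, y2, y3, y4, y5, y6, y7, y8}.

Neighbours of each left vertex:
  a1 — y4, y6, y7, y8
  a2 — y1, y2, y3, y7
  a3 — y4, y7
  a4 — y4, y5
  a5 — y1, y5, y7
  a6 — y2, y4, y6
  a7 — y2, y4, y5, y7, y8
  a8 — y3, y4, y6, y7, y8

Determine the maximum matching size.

8

One maximum matching: a1–y6, a2–y3, a3–y4, a4–y5, a5–y1, a6–y2, a7–y8, a8–y7.
This saturates every left vertex, so 8 is the maximum.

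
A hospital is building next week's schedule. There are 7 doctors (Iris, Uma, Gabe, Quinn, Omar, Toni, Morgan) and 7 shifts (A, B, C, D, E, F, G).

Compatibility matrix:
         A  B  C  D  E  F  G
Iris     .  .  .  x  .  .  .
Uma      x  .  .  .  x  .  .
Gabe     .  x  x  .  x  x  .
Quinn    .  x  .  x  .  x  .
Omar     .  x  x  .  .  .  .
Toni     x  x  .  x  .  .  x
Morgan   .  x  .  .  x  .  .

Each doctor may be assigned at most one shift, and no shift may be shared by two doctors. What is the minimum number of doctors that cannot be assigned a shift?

0

For example, pair Iris-D, Uma-A, Gabe-E, Quinn-F, Omar-C, Toni-G, Morgan-B.
This saturates every doctor, so 7 is the maximum.
That matches 7 of the 7, leaving 0 unmatched; no matching can do better.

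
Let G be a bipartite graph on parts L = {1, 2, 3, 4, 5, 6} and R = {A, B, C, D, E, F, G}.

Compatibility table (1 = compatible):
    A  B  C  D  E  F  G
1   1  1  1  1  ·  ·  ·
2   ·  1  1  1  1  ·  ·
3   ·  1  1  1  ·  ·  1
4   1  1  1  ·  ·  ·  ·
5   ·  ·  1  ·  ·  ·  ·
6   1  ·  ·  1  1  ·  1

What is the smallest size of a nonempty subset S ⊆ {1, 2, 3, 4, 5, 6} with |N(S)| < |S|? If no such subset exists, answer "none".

none

A matching saturating every left vertex exists, for instance 1→D, 2→B, 3→G, 4→A, 5→C, 6→E.
By Hall's marriage theorem, this means |N(S)| ≥ |S| for every subset S, so no violating subset exists.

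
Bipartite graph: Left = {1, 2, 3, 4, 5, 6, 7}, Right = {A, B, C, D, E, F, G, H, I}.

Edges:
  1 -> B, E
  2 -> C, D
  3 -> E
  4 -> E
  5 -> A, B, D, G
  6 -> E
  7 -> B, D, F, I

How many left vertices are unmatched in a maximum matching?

For example, pair 1→B, 2→C, 3→E, 5→G, 7→F.
The set {3, 4, 6} has only 1 neighbour ({E}), so by Hall's theorem at most 5 of the 7 left vertices can be matched.
That matches 5 of the 7, leaving 2 unmatched; no matching can do better.

2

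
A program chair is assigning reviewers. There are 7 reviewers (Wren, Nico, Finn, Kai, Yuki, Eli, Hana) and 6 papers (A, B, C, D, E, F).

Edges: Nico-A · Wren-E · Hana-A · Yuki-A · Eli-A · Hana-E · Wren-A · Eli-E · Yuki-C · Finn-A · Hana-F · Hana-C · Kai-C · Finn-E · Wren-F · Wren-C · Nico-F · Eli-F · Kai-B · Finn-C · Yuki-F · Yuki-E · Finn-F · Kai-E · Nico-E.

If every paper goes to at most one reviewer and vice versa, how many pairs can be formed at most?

One maximum matching: Wren–F, Nico–A, Finn–C, Kai–B, Yuki–E.
The set {Wren, Nico, Finn, Yuki, Eli, Hana} has only 4 neighbours ({A, C, E, F}), so by Hall's theorem at most 5 of the 7 reviewers can be matched.

5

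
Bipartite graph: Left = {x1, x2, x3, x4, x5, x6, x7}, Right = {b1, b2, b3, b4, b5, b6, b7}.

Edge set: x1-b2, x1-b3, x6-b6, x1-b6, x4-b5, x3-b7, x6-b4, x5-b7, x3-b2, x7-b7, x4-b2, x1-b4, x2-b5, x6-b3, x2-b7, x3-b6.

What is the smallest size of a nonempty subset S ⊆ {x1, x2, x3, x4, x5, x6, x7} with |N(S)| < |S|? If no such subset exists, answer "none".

Take S = {x5, x7}. Its neighbourhood is {b7}, so |N(S)| = 1 < |S| = 2.
No single vertex violates Hall's condition since each has at least one neighbour, so 2 is the minimum.

2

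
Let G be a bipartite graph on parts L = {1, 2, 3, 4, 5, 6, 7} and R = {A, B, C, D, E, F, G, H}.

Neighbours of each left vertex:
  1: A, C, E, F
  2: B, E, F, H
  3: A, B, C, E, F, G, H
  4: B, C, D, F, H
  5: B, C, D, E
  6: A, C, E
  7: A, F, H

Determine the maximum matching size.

A valid assignment of size 7: 1–A, 2–B, 3–G, 4–H, 5–E, 6–C, 7–F.
All 7 left vertices are matched, so no larger matching exists.

7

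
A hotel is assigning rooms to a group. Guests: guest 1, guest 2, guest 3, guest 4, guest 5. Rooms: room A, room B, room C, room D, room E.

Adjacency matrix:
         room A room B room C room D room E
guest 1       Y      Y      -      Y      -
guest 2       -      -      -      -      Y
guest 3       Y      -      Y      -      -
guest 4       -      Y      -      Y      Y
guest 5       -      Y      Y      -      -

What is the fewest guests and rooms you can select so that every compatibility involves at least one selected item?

{guest 1, guest 2, guest 3, guest 4, guest 5} is a vertex cover of size 5: every edge has an endpoint in this set.
No smaller cover exists because guest 1–room A, guest 2–room E, guest 3–room C, guest 4–room D, guest 5–room B is a matching of size 5, and a cover must include an endpoint of each of these disjoint edges (König's theorem).

5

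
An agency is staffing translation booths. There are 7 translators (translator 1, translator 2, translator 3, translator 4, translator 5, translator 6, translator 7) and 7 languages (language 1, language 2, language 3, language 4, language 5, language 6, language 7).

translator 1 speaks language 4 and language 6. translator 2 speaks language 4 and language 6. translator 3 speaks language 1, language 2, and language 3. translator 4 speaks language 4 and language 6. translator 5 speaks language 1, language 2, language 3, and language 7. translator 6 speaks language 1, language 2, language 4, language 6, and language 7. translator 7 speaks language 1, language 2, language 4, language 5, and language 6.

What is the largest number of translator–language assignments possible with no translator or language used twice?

6

For example, pair translator 1→language 4, translator 2→language 6, translator 3→language 3, translator 5→language 1, translator 6→language 7, translator 7→language 2.
The set {translator 1, translator 2, translator 4} has only 2 neighbours ({language 4, language 6}), so by Hall's theorem at most 6 of the 7 translators can be matched.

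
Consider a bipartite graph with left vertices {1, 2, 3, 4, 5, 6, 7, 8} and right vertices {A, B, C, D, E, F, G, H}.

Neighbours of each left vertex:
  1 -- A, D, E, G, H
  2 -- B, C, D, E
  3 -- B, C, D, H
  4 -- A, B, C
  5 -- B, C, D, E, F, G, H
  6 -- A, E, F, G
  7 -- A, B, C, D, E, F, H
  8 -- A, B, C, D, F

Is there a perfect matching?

For example, pair 1-H, 2-B, 3-D, 4-C, 5-G, 6-F, 7-E, 8-A.
All 8 left vertices are covered.

Yes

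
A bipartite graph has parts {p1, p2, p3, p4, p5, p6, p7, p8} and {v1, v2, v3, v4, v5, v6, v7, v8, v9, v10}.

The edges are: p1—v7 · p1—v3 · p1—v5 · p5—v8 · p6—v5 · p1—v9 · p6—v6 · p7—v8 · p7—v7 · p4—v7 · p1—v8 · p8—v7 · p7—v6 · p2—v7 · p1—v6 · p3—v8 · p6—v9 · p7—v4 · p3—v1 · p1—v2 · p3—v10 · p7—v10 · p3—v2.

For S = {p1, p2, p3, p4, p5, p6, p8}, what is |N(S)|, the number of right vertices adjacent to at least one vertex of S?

The union of neighbours of {p1, p2, p3, p4, p5, p6, p8} is {v1, v2, v3, v5, v6, v7, v8, v9, v10}, which has 9 elements.
Since |N(S)| = 9 ≥ |S| = 7, Hall's condition holds for this subset.

9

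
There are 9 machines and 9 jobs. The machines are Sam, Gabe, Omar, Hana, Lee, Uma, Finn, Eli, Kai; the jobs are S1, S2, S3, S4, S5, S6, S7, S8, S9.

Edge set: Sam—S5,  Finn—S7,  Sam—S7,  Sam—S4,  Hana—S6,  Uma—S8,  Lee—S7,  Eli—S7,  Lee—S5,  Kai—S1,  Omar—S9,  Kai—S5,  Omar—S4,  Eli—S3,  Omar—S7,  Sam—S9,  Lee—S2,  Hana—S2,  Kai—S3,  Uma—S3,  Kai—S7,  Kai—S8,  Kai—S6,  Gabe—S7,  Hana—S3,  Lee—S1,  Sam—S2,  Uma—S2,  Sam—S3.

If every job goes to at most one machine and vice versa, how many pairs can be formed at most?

One maximum matching: Sam-S4, Gabe-S7, Omar-S9, Hana-S2, Lee-S1, Uma-S8, Eli-S3, Kai-S6.
The set {Gabe, Finn} has only 1 neighbour ({S7}), so by Hall's theorem at most 8 of the 9 machines can be matched.

8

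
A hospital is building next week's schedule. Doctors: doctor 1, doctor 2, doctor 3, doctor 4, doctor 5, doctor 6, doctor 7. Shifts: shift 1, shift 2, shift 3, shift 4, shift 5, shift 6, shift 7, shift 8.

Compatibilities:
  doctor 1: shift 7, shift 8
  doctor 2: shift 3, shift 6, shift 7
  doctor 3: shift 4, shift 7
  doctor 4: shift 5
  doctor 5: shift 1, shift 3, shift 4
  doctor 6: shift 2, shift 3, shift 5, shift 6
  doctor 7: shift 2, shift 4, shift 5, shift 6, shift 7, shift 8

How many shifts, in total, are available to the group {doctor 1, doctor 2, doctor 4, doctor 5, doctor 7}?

The union of neighbours of {doctor 1, doctor 2, doctor 4, doctor 5, doctor 7} is {shift 1, shift 2, shift 3, shift 4, shift 5, shift 6, shift 7, shift 8}, which has 8 elements.
Since |N(S)| = 8 ≥ |S| = 5, Hall's condition holds for this subset.

8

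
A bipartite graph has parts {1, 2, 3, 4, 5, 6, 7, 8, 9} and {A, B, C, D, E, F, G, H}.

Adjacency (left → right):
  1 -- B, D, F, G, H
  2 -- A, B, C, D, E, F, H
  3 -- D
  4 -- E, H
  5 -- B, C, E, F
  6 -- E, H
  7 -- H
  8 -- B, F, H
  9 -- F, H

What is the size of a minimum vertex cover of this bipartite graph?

8

A maximum matching has 8 edges (e.g. 1–G, 2–A, 3–D, 4–H, 5–C, 6–E, 8–B, 9–F).
By König's theorem the minimum vertex cover has the same size. One such cover is {1, 2, 3, 5, 8, 9, E, H}.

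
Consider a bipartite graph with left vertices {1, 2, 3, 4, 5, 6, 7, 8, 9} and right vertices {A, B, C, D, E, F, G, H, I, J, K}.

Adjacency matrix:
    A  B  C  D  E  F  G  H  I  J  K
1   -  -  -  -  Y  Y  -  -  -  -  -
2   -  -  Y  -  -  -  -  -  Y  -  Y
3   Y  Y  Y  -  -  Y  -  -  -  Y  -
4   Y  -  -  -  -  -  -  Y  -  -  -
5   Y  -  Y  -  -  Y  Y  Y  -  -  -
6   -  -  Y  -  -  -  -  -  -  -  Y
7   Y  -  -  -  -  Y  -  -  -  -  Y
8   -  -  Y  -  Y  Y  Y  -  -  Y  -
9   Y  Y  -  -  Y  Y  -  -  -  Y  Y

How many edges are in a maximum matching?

One maximum matching: 1-E, 2-K, 3-B, 4-H, 5-A, 6-C, 7-F, 8-G, 9-J.
This saturates every left vertex, so 9 is the maximum.

9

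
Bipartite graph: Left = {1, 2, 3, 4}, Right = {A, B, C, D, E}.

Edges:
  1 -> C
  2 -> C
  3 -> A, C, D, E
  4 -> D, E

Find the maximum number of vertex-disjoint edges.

3

A valid assignment of size 3: 1→C, 3→D, 4→E.
The set {1, 2} has only 1 neighbour ({C}), so by Hall's theorem at most 3 of the 4 left vertices can be matched.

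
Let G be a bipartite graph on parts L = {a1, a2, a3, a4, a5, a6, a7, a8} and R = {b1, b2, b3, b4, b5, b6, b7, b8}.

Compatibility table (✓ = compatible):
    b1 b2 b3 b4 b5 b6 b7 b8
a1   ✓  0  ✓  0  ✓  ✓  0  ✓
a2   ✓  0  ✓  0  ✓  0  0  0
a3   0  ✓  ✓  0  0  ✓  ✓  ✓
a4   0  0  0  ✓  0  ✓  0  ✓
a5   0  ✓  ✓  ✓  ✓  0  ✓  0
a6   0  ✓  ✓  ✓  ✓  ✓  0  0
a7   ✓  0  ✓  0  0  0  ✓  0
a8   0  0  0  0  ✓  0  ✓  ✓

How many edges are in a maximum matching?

8

For example, pair a1→b1, a2→b3, a3→b8, a4→b6, a5→b2, a6→b4, a7→b7, a8→b5.
All 8 left vertices are matched, so no larger matching exists.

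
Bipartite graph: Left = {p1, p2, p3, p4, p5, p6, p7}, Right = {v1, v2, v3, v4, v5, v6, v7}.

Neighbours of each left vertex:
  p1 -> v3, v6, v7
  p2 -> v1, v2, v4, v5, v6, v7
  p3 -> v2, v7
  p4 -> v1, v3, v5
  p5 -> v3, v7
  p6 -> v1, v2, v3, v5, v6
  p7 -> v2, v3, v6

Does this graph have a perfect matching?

For example, pair p1-v6, p2-v4, p3-v7, p4-v5, p5-v3, p6-v1, p7-v2.
Every left vertex is matched, so this is a perfect matching.

Yes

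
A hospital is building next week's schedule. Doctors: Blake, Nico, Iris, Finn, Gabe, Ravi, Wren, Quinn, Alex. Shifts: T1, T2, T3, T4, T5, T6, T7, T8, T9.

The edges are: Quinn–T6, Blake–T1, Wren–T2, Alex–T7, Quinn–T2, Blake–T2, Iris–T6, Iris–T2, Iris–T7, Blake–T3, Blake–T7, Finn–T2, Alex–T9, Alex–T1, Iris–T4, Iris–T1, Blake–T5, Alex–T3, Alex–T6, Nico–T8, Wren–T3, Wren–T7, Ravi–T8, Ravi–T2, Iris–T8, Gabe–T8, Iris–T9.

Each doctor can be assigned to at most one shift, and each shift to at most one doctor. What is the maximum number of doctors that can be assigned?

A valid assignment of size 7: Blake–T5, Nico–T8, Iris–T4, Finn–T2, Wren–T3, Quinn–T6, Alex–T7.
The set {Nico, Finn, Gabe, Ravi} has only 2 neighbours ({T2, T8}), so by Hall's theorem at most 7 of the 9 doctors can be matched.

7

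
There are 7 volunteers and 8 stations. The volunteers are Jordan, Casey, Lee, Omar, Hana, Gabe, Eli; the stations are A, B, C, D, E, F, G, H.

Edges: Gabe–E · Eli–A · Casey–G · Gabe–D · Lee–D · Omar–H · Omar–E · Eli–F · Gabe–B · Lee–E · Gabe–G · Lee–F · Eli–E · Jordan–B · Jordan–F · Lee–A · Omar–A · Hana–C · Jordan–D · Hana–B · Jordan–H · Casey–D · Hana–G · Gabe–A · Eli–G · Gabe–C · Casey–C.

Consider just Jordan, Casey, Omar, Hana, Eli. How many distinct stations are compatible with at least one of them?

The union of neighbours of {Jordan, Casey, Omar, Hana, Eli} is {A, B, C, D, E, F, G, H}, which has 8 elements.
Since |N(S)| = 8 ≥ |S| = 5, Hall's condition holds for this subset.

8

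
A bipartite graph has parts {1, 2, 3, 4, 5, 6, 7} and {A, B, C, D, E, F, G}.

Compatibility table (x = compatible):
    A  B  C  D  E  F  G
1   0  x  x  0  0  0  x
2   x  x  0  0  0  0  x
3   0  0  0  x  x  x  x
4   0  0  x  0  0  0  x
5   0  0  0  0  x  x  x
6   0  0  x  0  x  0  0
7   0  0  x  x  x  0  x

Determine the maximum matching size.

For example, pair 1–B, 2–A, 3–D, 4–G, 5–F, 6–C, 7–E.
This saturates every left vertex, so 7 is the maximum.

7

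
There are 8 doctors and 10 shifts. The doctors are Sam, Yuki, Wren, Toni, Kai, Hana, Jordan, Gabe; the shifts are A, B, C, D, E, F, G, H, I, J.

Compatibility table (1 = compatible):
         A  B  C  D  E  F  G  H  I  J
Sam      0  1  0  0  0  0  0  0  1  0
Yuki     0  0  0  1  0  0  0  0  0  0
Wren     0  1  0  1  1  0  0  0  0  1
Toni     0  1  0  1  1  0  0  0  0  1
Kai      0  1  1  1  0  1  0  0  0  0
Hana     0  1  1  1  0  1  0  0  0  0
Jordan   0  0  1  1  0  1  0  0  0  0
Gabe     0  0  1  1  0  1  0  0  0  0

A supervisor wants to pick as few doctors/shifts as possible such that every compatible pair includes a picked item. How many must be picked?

7

{Sam, Wren, Toni, B, C, D, F} is a vertex cover of size 7: every edge has an endpoint in this set.
No smaller cover exists because Sam–I, Yuki–D, Wren–J, Toni–E, Kai–B, Hana–C, Jordan–F is a matching of size 7, and a cover must include an endpoint of each of these disjoint edges (König's theorem).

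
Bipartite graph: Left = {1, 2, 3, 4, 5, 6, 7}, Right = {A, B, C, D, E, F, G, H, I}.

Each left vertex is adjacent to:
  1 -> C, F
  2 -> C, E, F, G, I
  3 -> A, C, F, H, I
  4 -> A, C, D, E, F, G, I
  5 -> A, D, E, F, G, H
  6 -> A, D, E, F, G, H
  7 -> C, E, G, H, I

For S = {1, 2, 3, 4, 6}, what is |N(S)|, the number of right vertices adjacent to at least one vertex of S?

The union of neighbours of {1, 2, 3, 4, 6} is {A, C, D, E, F, G, H, I}, which has 8 elements.
Since |N(S)| = 8 ≥ |S| = 5, Hall's condition holds for this subset.

8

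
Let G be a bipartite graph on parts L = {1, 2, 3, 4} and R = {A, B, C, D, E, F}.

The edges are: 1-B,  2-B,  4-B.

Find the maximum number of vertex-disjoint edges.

One maximum matching: 1→B.
The set {1, 2, 3, 4} has only 1 neighbour ({B}), so by Hall's theorem at most 1 of the 4 left vertices can be matched.

1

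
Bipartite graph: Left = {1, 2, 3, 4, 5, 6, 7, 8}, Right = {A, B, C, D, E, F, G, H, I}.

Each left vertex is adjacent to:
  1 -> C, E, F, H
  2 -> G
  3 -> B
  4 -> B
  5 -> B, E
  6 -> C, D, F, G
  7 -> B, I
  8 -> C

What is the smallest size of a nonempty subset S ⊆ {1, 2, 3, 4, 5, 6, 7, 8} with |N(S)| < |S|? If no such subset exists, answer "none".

Take S = {3, 4}. Its neighbourhood is {B}, so |N(S)| = 1 < |S| = 2.
No single vertex violates Hall's condition since each has at least one neighbour, so 2 is the minimum.

2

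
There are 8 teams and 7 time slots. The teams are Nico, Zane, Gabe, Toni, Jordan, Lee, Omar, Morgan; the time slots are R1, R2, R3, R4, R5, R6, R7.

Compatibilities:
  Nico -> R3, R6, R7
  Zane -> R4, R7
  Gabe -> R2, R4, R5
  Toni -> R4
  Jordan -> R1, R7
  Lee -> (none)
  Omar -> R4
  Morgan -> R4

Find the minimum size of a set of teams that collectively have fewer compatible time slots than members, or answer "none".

1

Take S = {Lee}. Its neighbourhood is {}, so |N(S)| = 0 < |S| = 1.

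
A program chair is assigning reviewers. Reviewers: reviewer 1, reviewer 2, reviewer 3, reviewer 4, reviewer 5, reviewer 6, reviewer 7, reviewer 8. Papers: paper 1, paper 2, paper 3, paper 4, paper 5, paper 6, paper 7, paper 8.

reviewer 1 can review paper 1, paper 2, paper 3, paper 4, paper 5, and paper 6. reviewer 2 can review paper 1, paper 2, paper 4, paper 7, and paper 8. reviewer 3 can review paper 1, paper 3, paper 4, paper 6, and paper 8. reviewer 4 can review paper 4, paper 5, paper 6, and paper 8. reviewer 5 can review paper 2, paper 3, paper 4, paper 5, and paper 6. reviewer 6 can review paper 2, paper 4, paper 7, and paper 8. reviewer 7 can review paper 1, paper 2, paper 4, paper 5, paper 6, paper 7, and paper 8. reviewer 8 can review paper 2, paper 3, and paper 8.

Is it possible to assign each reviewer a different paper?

Yes

A valid assignment of size 8: reviewer 1-paper 1, reviewer 2-paper 7, reviewer 3-paper 4, reviewer 4-paper 5, reviewer 5-paper 3, reviewer 6-paper 8, reviewer 7-paper 6, reviewer 8-paper 2.
All 8 reviewers are covered.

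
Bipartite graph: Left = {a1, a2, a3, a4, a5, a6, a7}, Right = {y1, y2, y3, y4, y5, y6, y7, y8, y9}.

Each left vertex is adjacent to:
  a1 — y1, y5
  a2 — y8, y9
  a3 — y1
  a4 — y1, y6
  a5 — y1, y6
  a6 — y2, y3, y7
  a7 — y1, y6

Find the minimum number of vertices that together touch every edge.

5

A maximum matching has 5 edges (e.g. a1–y5, a2–y8, a3–y1, a4–y6, a6–y3).
By König's theorem the minimum vertex cover has the same size. One such cover is {a1, a2, a6, y1, y6}.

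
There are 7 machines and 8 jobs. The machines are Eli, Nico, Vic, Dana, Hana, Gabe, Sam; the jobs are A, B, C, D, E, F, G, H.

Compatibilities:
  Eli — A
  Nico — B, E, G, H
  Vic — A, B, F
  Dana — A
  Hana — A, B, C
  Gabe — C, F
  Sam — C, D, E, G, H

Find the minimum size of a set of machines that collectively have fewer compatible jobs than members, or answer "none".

2

Take S = {Eli, Dana}. Its neighbourhood is {A}, so |N(S)| = 1 < |S| = 2.
No single vertex violates Hall's condition since each has at least one neighbour, so 2 is the minimum.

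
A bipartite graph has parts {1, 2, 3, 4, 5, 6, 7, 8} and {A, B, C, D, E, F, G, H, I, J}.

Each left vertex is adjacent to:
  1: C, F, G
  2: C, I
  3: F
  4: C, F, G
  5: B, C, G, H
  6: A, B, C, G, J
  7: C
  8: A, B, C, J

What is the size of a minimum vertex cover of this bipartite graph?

7

{2, 5, 6, 8, C, F, G} is a vertex cover of size 7: every edge has an endpoint in this set.
No smaller cover exists because 1–G, 2–I, 3–F, 4–C, 5–H, 6–J, 8–B is a matching of size 7, and a cover must include an endpoint of each of these disjoint edges (König's theorem).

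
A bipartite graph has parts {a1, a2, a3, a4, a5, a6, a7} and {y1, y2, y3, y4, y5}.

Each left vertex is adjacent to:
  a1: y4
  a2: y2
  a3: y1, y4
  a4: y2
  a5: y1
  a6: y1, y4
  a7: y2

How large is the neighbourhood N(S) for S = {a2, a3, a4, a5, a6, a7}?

3

The union of neighbours of {a2, a3, a4, a5, a6, a7} is {y1, y2, y4}, which has 3 elements.
Since |N(S)| = 3 < |S| = 6, Hall's condition fails for this subset.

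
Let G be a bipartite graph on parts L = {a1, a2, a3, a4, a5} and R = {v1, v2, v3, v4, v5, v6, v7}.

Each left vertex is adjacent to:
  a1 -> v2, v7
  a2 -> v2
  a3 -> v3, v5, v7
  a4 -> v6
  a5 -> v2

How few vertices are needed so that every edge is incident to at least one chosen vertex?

A maximum matching has 4 edges (e.g. a1–v7, a2–v2, a3–v3, a4–v6).
By König's theorem the minimum vertex cover has the same size. One such cover is {a1, a3, a4, v2}.

4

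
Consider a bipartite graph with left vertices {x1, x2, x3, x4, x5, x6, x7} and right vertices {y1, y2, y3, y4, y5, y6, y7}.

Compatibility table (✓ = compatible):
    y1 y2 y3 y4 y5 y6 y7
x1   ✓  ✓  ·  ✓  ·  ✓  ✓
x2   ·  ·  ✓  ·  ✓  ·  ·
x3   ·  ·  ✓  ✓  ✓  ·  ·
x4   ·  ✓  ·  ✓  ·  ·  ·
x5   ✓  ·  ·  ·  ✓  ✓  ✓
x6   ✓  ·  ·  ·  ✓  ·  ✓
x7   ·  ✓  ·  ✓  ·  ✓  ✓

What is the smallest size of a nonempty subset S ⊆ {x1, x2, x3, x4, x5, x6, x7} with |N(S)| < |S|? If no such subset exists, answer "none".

A matching saturating every left vertex exists, for instance x1→y6, x2→y3, x3→y4, x4→y2, x5→y1, x6→y5, x7→y7.
By Hall's marriage theorem, this means |N(S)| ≥ |S| for every subset S, so no violating subset exists.

none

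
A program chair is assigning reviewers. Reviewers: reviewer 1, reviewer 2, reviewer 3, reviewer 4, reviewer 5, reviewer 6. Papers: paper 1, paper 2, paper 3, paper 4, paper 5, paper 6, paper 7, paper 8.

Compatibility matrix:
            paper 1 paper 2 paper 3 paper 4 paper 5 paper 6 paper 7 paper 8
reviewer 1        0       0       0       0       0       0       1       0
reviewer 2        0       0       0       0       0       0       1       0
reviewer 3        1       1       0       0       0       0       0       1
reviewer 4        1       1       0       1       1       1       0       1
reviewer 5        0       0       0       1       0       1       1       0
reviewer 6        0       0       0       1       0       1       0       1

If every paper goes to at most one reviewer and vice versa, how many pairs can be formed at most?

One maximum matching: reviewer 1–paper 7, reviewer 3–paper 1, reviewer 4–paper 2, reviewer 5–paper 6, reviewer 6–paper 4.
The set {reviewer 1, reviewer 2} has only 1 neighbour ({paper 7}), so by Hall's theorem at most 5 of the 6 reviewers can be matched.

5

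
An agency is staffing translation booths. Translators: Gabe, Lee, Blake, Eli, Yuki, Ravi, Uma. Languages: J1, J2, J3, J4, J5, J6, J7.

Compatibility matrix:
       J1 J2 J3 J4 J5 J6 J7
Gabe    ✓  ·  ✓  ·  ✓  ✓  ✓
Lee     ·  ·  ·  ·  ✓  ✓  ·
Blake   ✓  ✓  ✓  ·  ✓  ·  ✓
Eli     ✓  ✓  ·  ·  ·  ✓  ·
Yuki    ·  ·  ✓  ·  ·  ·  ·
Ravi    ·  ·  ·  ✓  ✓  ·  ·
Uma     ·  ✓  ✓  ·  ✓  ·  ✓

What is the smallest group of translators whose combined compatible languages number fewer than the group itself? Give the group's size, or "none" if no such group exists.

none

A matching saturating every translator exists, for instance Gabe→J6, Lee→J5, Blake→J2, Eli→J1, Yuki→J3, Ravi→J4, Uma→J7.
By Hall's marriage theorem, this means |N(S)| ≥ |S| for every subset S, so no violating subset exists.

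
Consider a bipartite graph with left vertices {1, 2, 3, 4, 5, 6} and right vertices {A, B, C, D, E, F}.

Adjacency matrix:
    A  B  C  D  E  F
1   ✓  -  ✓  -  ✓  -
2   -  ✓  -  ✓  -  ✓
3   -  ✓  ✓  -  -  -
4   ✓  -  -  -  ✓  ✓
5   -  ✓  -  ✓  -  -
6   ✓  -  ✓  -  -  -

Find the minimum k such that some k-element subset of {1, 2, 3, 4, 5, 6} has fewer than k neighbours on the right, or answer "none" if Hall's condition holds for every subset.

none

A matching saturating every left vertex exists, for instance 1→A, 2→F, 3→B, 4→E, 5→D, 6→C.
By Hall's marriage theorem, this means |N(S)| ≥ |S| for every subset S, so no violating subset exists.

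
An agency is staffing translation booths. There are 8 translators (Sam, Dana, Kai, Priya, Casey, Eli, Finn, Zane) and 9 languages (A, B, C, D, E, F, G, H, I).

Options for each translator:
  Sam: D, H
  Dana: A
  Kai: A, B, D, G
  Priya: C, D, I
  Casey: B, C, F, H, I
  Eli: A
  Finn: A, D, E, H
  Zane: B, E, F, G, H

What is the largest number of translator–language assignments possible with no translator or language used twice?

One maximum matching: Sam→D, Dana→A, Kai→B, Priya→C, Casey→H, Finn→E, Zane→G.
The set {Dana, Eli} has only 1 neighbour ({A}), so by Hall's theorem at most 7 of the 8 translators can be matched.

7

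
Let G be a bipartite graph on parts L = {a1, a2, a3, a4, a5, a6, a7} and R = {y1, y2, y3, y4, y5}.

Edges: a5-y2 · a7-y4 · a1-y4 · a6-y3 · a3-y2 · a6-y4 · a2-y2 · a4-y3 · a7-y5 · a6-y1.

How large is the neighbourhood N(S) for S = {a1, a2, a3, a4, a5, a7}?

4

The union of neighbours of {a1, a2, a3, a4, a5, a7} is {y2, y3, y4, y5}, which has 4 elements.
Since |N(S)| = 4 < |S| = 6, Hall's condition fails for this subset.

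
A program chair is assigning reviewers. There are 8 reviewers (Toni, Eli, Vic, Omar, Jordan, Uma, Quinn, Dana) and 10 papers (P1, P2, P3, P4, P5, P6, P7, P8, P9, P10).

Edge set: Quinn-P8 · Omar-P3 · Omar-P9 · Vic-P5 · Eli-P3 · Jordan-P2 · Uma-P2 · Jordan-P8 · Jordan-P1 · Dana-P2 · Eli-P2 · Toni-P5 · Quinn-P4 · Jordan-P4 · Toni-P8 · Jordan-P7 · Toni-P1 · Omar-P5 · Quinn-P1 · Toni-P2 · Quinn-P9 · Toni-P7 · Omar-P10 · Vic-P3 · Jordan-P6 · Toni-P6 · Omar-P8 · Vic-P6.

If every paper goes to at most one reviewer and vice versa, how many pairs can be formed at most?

For example, pair Toni→P7, Eli→P3, Vic→P5, Omar→P10, Jordan→P8, Uma→P2, Quinn→P1.
The set {Uma, Dana} has only 1 neighbour ({P2}), so by Hall's theorem at most 7 of the 8 reviewers can be matched.

7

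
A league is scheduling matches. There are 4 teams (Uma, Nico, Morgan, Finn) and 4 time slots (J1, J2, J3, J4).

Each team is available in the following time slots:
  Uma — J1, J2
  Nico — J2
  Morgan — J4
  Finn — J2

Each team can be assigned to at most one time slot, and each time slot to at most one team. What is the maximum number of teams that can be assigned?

A valid assignment of size 3: Uma→J1, Nico→J2, Morgan→J4.
The set {Nico, Finn} has only 1 neighbour ({J2}), so by Hall's theorem at most 3 of the 4 teams can be matched.

3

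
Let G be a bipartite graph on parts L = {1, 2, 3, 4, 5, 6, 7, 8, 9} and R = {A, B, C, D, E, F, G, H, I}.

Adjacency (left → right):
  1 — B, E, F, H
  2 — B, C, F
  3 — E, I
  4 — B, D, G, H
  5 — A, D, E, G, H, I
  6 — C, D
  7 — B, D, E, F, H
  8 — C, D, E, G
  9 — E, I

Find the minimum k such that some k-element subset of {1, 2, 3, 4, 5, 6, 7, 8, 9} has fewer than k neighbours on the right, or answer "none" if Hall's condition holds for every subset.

none

A matching saturating every left vertex exists, for instance 1→B, 2→F, 3→I, 4→G, 5→A, 6→D, 7→H, 8→C, 9→E.
By Hall's marriage theorem, this means |N(S)| ≥ |S| for every subset S, so no violating subset exists.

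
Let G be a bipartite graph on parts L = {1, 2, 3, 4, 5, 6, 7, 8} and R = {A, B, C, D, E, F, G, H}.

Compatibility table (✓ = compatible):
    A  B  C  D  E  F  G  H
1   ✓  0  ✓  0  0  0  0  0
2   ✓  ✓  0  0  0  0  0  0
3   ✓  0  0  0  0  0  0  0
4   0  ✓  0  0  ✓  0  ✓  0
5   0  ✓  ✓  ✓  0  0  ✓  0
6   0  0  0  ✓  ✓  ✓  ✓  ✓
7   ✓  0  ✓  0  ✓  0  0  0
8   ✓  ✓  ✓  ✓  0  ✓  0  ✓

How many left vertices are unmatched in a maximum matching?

A valid assignment of size 8: 1→C, 2→B, 3→A, 4→G, 5→D, 6→F, 7→E, 8→H.
This saturates every left vertex, so 8 is the maximum.
That matches 8 of the 8, leaving 0 unmatched; no matching can do better.

0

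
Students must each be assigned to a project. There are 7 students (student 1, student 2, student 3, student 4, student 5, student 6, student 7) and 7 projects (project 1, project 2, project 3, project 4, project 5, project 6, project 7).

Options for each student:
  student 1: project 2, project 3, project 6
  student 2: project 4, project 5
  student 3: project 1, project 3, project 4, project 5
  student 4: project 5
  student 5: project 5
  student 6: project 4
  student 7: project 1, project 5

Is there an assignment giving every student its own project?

No

The set {student 2, student 4, student 5, student 6} has only 2 neighbours ({project 4, project 5}), so by Hall's theorem at most 5 of the 7 students can be matched.
Hence no matching covers every student.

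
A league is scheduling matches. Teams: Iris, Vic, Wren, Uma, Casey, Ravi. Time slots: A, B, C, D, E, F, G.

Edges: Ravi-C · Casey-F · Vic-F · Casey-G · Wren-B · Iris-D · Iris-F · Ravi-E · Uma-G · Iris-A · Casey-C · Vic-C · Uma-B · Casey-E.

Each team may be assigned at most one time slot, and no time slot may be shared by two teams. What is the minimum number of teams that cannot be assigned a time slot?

0

One maximum matching: Iris–D, Vic–F, Wren–B, Uma–G, Casey–C, Ravi–E.
All 6 teams are matched, so no larger matching exists.
That matches 6 of the 6, leaving 0 unmatched; no matching can do better.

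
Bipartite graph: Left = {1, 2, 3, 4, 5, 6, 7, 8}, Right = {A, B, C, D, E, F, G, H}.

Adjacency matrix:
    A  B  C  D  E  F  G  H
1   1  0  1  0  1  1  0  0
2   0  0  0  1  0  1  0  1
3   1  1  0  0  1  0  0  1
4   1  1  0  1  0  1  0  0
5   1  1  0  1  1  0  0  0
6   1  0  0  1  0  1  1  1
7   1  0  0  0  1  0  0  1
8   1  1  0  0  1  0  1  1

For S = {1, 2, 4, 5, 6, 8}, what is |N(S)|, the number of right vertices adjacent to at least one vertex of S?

8

The union of neighbours of {1, 2, 4, 5, 6, 8} is {A, B, C, D, E, F, G, H}, which has 8 elements.
Since |N(S)| = 8 ≥ |S| = 6, Hall's condition holds for this subset.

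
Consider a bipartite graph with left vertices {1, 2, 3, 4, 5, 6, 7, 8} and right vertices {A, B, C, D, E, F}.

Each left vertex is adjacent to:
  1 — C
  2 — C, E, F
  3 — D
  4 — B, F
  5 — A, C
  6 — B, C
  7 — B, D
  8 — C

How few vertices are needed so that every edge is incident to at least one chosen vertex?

{2, 4, 5, B, C, D} is a vertex cover of size 6: every edge has an endpoint in this set.
No smaller cover exists because 1–C, 2–E, 3–D, 4–F, 5–A, 6–B is a matching of size 6, and a cover must include an endpoint of each of these disjoint edges (König's theorem).

6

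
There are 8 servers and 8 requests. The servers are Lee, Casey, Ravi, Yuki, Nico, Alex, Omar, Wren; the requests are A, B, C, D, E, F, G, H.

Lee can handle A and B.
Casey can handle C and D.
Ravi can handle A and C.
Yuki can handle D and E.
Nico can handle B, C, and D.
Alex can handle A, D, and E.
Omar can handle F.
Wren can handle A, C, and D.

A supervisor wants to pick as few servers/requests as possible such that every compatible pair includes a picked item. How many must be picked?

6

{Omar, A, B, C, D, E} is a vertex cover of size 6: every edge has an endpoint in this set.
No smaller cover exists because Lee–A, Casey–D, Ravi–C, Yuki–E, Nico–B, Omar–F is a matching of size 6, and a cover must include an endpoint of each of these disjoint edges (König's theorem).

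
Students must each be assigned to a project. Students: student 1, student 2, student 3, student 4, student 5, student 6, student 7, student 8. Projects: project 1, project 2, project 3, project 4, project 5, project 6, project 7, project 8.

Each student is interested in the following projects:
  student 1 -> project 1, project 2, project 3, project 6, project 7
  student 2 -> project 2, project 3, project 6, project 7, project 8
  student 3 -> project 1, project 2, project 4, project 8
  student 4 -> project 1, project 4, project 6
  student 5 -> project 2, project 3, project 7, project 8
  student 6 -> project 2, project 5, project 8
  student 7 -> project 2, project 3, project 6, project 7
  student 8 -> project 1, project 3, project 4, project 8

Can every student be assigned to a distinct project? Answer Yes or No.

Yes

For example, pair student 1→project 7, student 2→project 6, student 3→project 2, student 4→project 1, student 5→project 8, student 6→project 5, student 7→project 3, student 8→project 4.
Every student is matched, so this is a perfect matching.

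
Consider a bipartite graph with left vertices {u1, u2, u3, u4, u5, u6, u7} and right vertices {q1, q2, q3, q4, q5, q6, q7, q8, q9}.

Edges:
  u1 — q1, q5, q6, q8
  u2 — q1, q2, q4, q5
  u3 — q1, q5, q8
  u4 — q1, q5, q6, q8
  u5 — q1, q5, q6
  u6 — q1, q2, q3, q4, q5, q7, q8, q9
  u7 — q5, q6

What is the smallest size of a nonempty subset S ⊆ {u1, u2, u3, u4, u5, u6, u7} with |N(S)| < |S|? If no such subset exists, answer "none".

Take S = {u1, u3, u4, u5, u7}. Its neighbourhood is {q1, q5, q6, q8}, so |N(S)| = 4 < |S| = 5.
Every subset of size less than 5 has at least as many neighbours as members, so 5 is the minimum.

5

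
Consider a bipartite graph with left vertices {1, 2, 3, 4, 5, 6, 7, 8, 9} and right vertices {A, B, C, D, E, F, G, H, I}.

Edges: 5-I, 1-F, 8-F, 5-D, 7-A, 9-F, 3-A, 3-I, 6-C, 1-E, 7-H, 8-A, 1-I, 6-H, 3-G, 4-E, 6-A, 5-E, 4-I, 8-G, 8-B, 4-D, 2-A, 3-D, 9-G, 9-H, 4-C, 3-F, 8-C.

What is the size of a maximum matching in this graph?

9

A valid assignment of size 9: 1→E, 2→A, 3→G, 4→D, 5→I, 6→C, 7→H, 8→B, 9→F.
All 9 left vertices are matched, so no larger matching exists.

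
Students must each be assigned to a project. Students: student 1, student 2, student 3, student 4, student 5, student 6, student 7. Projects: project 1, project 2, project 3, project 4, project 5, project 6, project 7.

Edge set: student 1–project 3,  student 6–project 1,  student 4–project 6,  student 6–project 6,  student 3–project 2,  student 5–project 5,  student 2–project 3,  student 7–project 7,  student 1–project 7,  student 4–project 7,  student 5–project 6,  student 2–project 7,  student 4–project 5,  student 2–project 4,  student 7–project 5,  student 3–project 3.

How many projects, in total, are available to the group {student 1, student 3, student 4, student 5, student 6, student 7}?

The union of neighbours of {student 1, student 3, student 4, student 5, student 6, student 7} is {project 1, project 2, project 3, project 5, project 6, project 7}, which has 6 elements.
Since |N(S)| = 6 ≥ |S| = 6, Hall's condition holds for this subset.

6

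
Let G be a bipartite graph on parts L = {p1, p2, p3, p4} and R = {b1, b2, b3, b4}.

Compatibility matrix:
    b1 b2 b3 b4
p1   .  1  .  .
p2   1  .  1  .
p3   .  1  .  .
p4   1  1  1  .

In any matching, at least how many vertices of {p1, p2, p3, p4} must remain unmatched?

A valid assignment of size 3: p1→b2, p2→b1, p4→b3.
The set {p1, p3} has only 1 neighbour ({b2}), so by Hall's theorem at most 3 of the 4 left vertices can be matched.
That matches 3 of the 4, leaving 1 unmatched; no matching can do better.

1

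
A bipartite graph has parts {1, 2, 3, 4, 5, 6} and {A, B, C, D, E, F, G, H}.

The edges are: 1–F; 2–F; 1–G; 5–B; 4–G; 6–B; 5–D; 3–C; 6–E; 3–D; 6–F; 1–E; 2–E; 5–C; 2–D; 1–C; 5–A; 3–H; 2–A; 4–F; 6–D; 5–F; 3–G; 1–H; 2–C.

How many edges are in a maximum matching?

For example, pair 1-G, 2-E, 3-C, 4-F, 5-A, 6-B.
This saturates every left vertex, so 6 is the maximum.

6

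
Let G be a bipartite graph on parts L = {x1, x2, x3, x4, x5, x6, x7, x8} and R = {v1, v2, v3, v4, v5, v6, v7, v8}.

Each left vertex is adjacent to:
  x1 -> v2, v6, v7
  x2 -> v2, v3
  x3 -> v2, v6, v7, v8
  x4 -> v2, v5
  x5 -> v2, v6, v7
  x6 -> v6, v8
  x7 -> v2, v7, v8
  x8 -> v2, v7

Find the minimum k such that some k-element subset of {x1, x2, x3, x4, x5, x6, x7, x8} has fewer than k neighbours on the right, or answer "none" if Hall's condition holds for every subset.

Take S = {x1, x3, x5, x6, x7}. Its neighbourhood is {v2, v6, v7, v8}, so |N(S)| = 4 < |S| = 5.
Every subset of size less than 5 has at least as many neighbours as members, so 5 is the minimum.

5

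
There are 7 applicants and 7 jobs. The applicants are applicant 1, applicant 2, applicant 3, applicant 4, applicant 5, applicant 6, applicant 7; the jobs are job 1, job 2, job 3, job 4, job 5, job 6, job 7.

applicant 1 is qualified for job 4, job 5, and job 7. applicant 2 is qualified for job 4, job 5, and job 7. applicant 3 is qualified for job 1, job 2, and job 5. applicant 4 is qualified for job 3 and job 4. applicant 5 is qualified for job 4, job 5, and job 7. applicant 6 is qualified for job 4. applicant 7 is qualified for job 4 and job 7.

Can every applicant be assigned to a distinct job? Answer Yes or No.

No

The set {applicant 1, applicant 2, applicant 5, applicant 6, applicant 7} has only 3 neighbours ({job 4, job 5, job 7}), so by Hall's theorem at most 5 of the 7 applicants can be matched.
Hence no matching covers every applicant.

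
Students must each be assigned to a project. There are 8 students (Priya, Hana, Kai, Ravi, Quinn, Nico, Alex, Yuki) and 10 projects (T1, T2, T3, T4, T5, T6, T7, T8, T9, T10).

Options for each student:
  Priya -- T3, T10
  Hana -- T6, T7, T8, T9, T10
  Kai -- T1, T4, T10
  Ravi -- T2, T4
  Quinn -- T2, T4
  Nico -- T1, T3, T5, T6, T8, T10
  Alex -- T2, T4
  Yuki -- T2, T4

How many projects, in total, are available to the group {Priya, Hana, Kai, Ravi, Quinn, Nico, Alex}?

10

The union of neighbours of {Priya, Hana, Kai, Ravi, Quinn, Nico, Alex} is {T1, T2, T3, T4, T5, T6, T7, T8, T9, T10}, which has 10 elements.
Since |N(S)| = 10 ≥ |S| = 7, Hall's condition holds for this subset.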